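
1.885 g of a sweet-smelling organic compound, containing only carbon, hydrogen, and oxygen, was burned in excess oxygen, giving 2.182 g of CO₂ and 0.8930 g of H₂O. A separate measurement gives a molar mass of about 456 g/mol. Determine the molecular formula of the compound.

mol C = 2.182 g CO₂ ÷ 44.009 g/mol = 0.049581 mol
mol H = 2 × 0.8930 g H₂O ÷ 18.015 g/mol = 0.099140 mol
mass O = 1.885 − (0.59551 + 0.099933) = 1.1896 g → mol O = 1.1896 ÷ 15.999 = 0.074352 mol
Divide by the smallest (0.049581 mol): C 1.000, H 2.000, O 1.500
Multiplying each by 2 gives whole numbers: C 2.00, H 4.00, O 3.00
Empirical formula: C2H4O3
Empirical-formula mass = 76.05 g/mol; 456 ÷ 76.05 ≈ 6, so the molecular formula is C12H24O18.

C12H24O18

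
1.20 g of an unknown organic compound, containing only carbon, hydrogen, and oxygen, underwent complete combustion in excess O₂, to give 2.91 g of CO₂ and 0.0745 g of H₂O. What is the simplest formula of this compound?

C8HO3

mol C = 2.91 g CO₂ ÷ 44.009 g/mol = 0.06612 mol
mol H = 2 × 0.0745 g H₂O ÷ 18.015 g/mol = 0.008271 mol
mass O = 1.20 − (0.7942 + 0.008337) = 0.3975 g → mol O = 0.3975 ÷ 15.999 = 0.02484 mol
Divide by the smallest (0.008271 mol): C 7.995, H 1.000, O 3.004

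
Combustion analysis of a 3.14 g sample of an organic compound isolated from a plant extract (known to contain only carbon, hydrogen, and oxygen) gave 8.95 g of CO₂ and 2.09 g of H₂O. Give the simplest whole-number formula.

mol C = 8.95 g CO₂ ÷ 44.009 g/mol = 0.2034 mol
mol H = 2 × 2.09 g H₂O ÷ 18.015 g/mol = 0.2320 mol
mass O = 3.14 − (2.443 + 0.2339) = 0.4635 g → mol O = 0.4635 ÷ 15.999 = 0.02897 mol
Divide by the smallest (0.02897 mol): C 7.020, H 8.010, O 1.000

C7H8O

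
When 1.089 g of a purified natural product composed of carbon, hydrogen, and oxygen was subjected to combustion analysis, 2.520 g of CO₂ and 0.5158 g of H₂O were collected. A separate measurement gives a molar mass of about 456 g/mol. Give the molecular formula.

C24H24O9

mol C = 2.520 g CO₂ ÷ 44.009 g/mol = 0.057261 mol
mol H = 2 × 0.5158 g H₂O ÷ 18.015 g/mol = 0.057263 mol
mass O = 1.089 − (0.68776 + 0.057721) = 0.34352 g → mol O = 0.34352 ÷ 15.999 = 0.021471 mol
Divide by the smallest (0.021471 mol): C 2.667, H 2.667, O 1.000
Multiplying each by 3 gives whole numbers: C 8.00, H 8.00, O 3.00
Empirical formula: C8H8O3
Empirical-formula mass = 152.15 g/mol; 456 ÷ 152.15 ≈ 3, so the molecular formula is C24H24O9.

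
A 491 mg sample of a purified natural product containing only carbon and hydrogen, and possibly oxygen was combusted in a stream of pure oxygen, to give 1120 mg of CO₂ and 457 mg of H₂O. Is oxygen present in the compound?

mol C = 1.12 g CO₂ ÷ 44.009 g/mol = 0.02545 mol
mol H = 2 × 0.457 g H₂O ÷ 18.015 g/mol = 0.05074 mol
C and H account for only 0.3568 g of the 0.491 g sample; the remaining 0.1342 g must be oxygen.

yes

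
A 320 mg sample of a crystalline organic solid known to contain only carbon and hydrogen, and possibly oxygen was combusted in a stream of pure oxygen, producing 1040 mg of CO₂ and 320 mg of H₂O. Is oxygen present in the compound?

mol C = 1.04 g CO₂ ÷ 44.009 g/mol = 0.02363 mol
mol H = 2 × 0.320 g H₂O ÷ 18.015 g/mol = 0.03553 mol
C and H together account for 0.3196 g — essentially the entire 0.320 g sample — so the compound contains no oxygen.

no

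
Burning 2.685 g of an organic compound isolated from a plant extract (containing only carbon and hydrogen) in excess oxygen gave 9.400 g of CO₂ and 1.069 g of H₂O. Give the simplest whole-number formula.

C9H5

mol C = 9.400 g CO₂ ÷ 44.009 g/mol = 0.21359 mol
mol H = 2 × 1.069 g H₂O ÷ 18.015 g/mol = 0.11868 mol
Divide by the smallest (0.11868 mol): C 1.800, H 1.000
Multiplying each by 5 gives whole numbers: C 9.00, H 5.00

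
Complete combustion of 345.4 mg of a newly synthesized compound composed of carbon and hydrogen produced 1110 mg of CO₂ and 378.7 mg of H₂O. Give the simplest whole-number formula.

C3H5

mol C = 1.110 g CO₂ ÷ 44.009 g/mol = 0.025222 mol
mol H = 2 × 0.3787 g H₂O ÷ 18.015 g/mol = 0.042043 mol
Divide by the smallest (0.025222 mol): C 1.000, H 1.667
Multiplying each by 3 gives whole numbers: C 3.00, H 5.00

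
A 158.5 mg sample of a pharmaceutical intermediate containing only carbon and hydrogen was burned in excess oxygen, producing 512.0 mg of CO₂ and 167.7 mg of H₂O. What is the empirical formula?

mol C = 0.5120 g CO₂ ÷ 44.009 g/mol = 0.011634 mol
mol H = 2 × 0.1677 g H₂O ÷ 18.015 g/mol = 0.018618 mol
Divide by the smallest (0.011634 mol): C 1.000, H 1.600
Multiplying each by 5 gives whole numbers: C 5.00, H 8.00

C5H8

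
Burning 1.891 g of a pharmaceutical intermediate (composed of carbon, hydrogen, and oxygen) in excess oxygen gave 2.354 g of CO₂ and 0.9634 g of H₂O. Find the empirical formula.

C3H6O4

mol C = 2.354 g CO₂ ÷ 44.009 g/mol = 0.053489 mol
mol H = 2 × 0.9634 g H₂O ÷ 18.015 g/mol = 0.10696 mol
mass O = 1.891 − (0.64246 + 0.10781) = 1.1407 g → mol O = 1.1407 ÷ 15.999 = 0.071300 mol
Divide by the smallest (0.053489 mol): C 1.000, H 2.000, O 1.333
Multiplying each by 3 gives whole numbers: C 3.00, H 6.00, O 4.00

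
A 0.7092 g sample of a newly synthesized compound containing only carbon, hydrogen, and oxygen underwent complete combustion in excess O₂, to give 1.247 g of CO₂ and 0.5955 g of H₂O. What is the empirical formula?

C3H7O2

mol C = 1.247 g CO₂ ÷ 44.009 g/mol = 0.028335 mol
mol H = 2 × 0.5955 g H₂O ÷ 18.015 g/mol = 0.066112 mol
mass O = 0.7092 − (0.34033 + 0.066640) = 0.30223 g → mol O = 0.30223 ÷ 15.999 = 0.018890 mol
Divide by the smallest (0.018890 mol): C 1.500, H 3.500, O 1.000
Multiplying each by 2 gives whole numbers: C 3.00, H 7.00, O 2.00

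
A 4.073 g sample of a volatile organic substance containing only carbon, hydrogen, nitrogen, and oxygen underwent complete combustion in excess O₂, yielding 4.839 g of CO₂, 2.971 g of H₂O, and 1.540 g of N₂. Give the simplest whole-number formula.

C2H6N2O

mol C = 4.839 g CO₂ ÷ 44.009 g/mol = 0.10995 mol
mol H = 2 × 2.971 g H₂O ÷ 18.015 g/mol = 0.32984 mol
mol N = 2 × 1.540 g N₂ ÷ 28.014 g/mol = 0.10995 mol
mass O = 4.073 − (1.3207 + 0.33247 + 1.5400) = 0.87986 g → mol O = 0.87986 ÷ 15.999 = 0.054995 mol
Divide by the smallest (0.054995 mol): C 1.999, H 5.998, N 1.999, O 1.000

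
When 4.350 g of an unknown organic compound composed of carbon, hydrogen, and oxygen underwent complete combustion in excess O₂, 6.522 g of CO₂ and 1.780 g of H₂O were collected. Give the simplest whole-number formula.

C3H4O3

mol C = 6.522 g CO₂ ÷ 44.009 g/mol = 0.14820 mol
mol H = 2 × 1.780 g H₂O ÷ 18.015 g/mol = 0.19761 mol
mass O = 4.350 − (1.7800 + 0.19919) = 2.3708 g → mol O = 2.3708 ÷ 15.999 = 0.14819 mol
Divide by the smallest (0.14819 mol): C 1.000, H 1.334, O 1.000
Multiplying each by 3 gives whole numbers: C 3.00, H 4.00, O 3.00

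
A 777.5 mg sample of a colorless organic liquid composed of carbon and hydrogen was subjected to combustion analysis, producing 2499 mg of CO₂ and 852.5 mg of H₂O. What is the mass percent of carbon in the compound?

mol C = 2.499 g CO₂ ÷ 44.009 g/mol = 0.056784 mol
mol H = 2 × 0.8525 g H₂O ÷ 18.015 g/mol = 0.094643 mol
mass % C = 0.68203 g ÷ 0.7775 g × 100%

87.72%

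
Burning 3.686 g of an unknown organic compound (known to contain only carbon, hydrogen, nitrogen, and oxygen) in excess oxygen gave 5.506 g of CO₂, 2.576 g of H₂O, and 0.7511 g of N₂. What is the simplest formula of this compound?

C7H16N3O4

mol C = 5.506 g CO₂ ÷ 44.009 g/mol = 0.12511 mol
mol H = 2 × 2.576 g H₂O ÷ 18.015 g/mol = 0.28598 mol
mol N = 2 × 0.7511 g N₂ ÷ 28.014 g/mol = 0.053623 mol
mass O = 3.686 − (1.5027 + 0.28827 + 0.75110) = 1.1439 g → mol O = 1.1439 ÷ 15.999 = 0.071500 mol
Divide by the smallest (0.053623 mol): C 2.333, H 5.333, N 1.000, O 1.333
Multiplying each by 3 gives whole numbers: C 7.00, H 16.00, N 3.00, O 4.00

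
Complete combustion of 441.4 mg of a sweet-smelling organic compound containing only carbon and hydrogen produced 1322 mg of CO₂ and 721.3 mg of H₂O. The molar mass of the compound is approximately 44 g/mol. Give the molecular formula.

mol C = 1.322 g CO₂ ÷ 44.009 g/mol = 0.030039 mol
mol H = 2 × 0.7213 g H₂O ÷ 18.015 g/mol = 0.080078 mol
Divide by the smallest (0.030039 mol): C 1.000, H 2.666
Multiplying each by 3 gives whole numbers: C 3.00, H 8.00
Empirical formula: C3H8
Empirical-formula mass = 44.10 g/mol; 44 ÷ 44.10 ≈ 1, so the molecular formula is C3H8.

C3H8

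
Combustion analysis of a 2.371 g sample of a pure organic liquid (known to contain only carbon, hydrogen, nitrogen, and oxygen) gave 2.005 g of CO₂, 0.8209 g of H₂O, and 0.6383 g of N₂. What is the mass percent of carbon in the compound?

23.08%

mol C = 2.005 g CO₂ ÷ 44.009 g/mol = 0.045559 mol
mol H = 2 × 0.8209 g H₂O ÷ 18.015 g/mol = 0.091135 mol
mol N = 2 × 0.6383 g N₂ ÷ 28.014 g/mol = 0.045570 mol
mass O = 2.371 − (0.54721 + 0.091864 + 0.63830) = 1.0936 g → mol O = 1.0936 ÷ 15.999 = 0.068356 mol
mass % C = 0.54721 g ÷ 2.371 g × 100%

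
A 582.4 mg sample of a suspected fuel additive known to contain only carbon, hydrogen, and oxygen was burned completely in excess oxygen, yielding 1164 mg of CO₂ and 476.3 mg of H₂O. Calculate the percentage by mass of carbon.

54.55%

mol C = 1.164 g CO₂ ÷ 44.009 g/mol = 0.026449 mol
mol H = 2 × 0.4763 g H₂O ÷ 18.015 g/mol = 0.052878 mol
mass O = 0.5824 − (0.31768 + 0.053301) = 0.21142 g → mol O = 0.21142 ÷ 15.999 = 0.013214 mol
mass % C = 0.31768 g ÷ 0.5824 g × 100%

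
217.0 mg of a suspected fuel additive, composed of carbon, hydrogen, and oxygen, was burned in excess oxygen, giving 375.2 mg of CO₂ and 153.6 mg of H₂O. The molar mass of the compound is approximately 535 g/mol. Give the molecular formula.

mol C = 0.3752 g CO₂ ÷ 44.009 g/mol = 0.0085255 mol
mol H = 2 × 0.1536 g H₂O ÷ 18.015 g/mol = 0.017052 mol
mass O = 0.2170 − (0.10240 + 0.017189) = 0.097411 g → mol O = 0.097411 ÷ 15.999 = 0.0060886 mol
Divide by the smallest (0.0060886 mol): C 1.400, H 2.801, O 1.000
Multiplying each by 5 gives whole numbers: C 7.00, H 14.00, O 5.00
Empirical formula: C7H14O5
Empirical-formula mass = 178.18 g/mol; 535 ÷ 178.18 ≈ 3, so the molecular formula is C21H42O15.

C21H42O15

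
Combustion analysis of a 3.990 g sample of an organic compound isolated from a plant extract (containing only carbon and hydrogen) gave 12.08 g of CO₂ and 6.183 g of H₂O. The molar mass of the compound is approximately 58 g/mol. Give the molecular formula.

mol C = 12.08 g CO₂ ÷ 44.009 g/mol = 0.27449 mol
mol H = 2 × 6.183 g H₂O ÷ 18.015 g/mol = 0.68643 mol
Divide by the smallest (0.27449 mol): C 1.000, H 2.501
Multiplying each by 2 gives whole numbers: C 2.00, H 5.00
Empirical formula: C2H5
Empirical-formula mass = 29.06 g/mol; 58 ÷ 29.06 ≈ 2, so the molecular formula is C4H10.

C4H10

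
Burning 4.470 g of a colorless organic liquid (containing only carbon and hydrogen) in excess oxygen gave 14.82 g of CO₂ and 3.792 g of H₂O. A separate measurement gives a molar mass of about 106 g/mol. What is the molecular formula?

C8H10

mol C = 14.82 g CO₂ ÷ 44.009 g/mol = 0.33675 mol
mol H = 2 × 3.792 g H₂O ÷ 18.015 g/mol = 0.42098 mol
Divide by the smallest (0.33675 mol): C 1.000, H 1.250
Multiplying each by 4 gives whole numbers: C 4.00, H 5.00
Empirical formula: C4H5
Empirical-formula mass = 53.08 g/mol; 106 ÷ 53.08 ≈ 2, so the molecular formula is C8H10.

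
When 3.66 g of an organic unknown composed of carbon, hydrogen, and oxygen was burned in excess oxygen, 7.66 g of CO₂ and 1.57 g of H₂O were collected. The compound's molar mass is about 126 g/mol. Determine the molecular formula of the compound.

C6H6O3

mol C = 7.66 g CO₂ ÷ 44.009 g/mol = 0.1741 mol
mol H = 2 × 1.57 g H₂O ÷ 18.015 g/mol = 0.1743 mol
mass O = 3.66 − (2.091 + 0.1757) = 1.394 g → mol O = 1.394 ÷ 15.999 = 0.08711 mol
Divide by the smallest (0.08711 mol): C 1.998, H 2.001, O 1.000
Empirical formula: C2H2O
Empirical-formula mass = 42.04 g/mol; 126 ÷ 42.04 ≈ 3, so the molecular formula is C6H6O3.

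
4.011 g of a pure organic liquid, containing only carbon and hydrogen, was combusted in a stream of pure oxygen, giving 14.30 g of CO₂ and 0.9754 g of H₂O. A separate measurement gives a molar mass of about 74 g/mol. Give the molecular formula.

C6H2

mol C = 14.30 g CO₂ ÷ 44.009 g/mol = 0.32493 mol
mol H = 2 × 0.9754 g H₂O ÷ 18.015 g/mol = 0.10829 mol
Divide by the smallest (0.10829 mol): C 3.001, H 1.000
Empirical formula: C3H
Empirical-formula mass = 37.04 g/mol; 74 ÷ 37.04 ≈ 2, so the molecular formula is C6H2.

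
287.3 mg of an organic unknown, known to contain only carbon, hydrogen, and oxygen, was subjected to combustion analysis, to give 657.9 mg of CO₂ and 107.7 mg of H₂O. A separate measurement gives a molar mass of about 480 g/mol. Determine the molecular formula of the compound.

C25H20O10

mol C = 0.6579 g CO₂ ÷ 44.009 g/mol = 0.014949 mol
mol H = 2 × 0.1077 g H₂O ÷ 18.015 g/mol = 0.011957 mol
mass O = 0.2873 − (0.17956 + 0.012052) = 0.095693 g → mol O = 0.095693 ÷ 15.999 = 0.0059812 mol
Divide by the smallest (0.0059812 mol): C 2.499, H 1.999, O 1.000
Multiplying each by 2 gives whole numbers: C 5.00, H 4.00, O 2.00
Empirical formula: C5H4O2
Empirical-formula mass = 96.08 g/mol; 480 ÷ 96.08 ≈ 5, so the molecular formula is C25H20O10.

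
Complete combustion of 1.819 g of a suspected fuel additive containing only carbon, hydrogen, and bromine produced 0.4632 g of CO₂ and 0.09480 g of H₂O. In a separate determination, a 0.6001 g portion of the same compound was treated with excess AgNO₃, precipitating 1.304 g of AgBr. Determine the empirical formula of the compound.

mol C = 0.4632 g CO₂ ÷ 44.009 g/mol = 0.010525 mol
mol H = 2 × 0.09480 g H₂O ÷ 18.015 g/mol = 0.010525 mol
From the AgBr data: mol Br per gram of compound = (1.304 ÷ 187.772) ÷ 0.6001 = 0.011572 mol/g, so in the 1.819 g combustion sample mol Br = 0.021050 mol
Divide by the smallest (0.010525 mol): C 1.000, H 1.000, Br 2.000

CHBr2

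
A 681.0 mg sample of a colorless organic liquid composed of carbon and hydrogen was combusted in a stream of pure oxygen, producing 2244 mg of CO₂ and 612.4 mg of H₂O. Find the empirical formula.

mol C = 2.244 g CO₂ ÷ 44.009 g/mol = 0.050990 mol
mol H = 2 × 0.6124 g H₂O ÷ 18.015 g/mol = 0.067988 mol
Divide by the smallest (0.050990 mol): C 1.000, H 1.333
Multiplying each by 3 gives whole numbers: C 3.00, H 4.00

C3H4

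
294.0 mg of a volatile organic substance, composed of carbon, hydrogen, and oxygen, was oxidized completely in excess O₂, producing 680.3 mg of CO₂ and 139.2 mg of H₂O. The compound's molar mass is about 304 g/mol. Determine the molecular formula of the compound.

mol C = 0.6803 g CO₂ ÷ 44.009 g/mol = 0.015458 mol
mol H = 2 × 0.1392 g H₂O ÷ 18.015 g/mol = 0.015454 mol
mass O = 0.2940 − (0.18567 + 0.015577) = 0.092754 g → mol O = 0.092754 ÷ 15.999 = 0.0057975 mol
Divide by the smallest (0.0057975 mol): C 2.666, H 2.666, O 1.000
Multiplying each by 3 gives whole numbers: C 8.00, H 8.00, O 3.00
Empirical formula: C8H8O3
Empirical-formula mass = 152.15 g/mol; 304 ÷ 152.15 ≈ 2, so the molecular formula is C16H16O6.

C16H16O6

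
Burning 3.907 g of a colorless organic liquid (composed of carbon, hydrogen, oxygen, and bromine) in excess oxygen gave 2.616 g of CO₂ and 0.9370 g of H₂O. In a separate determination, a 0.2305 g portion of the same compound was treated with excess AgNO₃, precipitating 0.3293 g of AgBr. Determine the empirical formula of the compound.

mol C = 2.616 g CO₂ ÷ 44.009 g/mol = 0.059442 mol
mol H = 2 × 0.9370 g H₂O ÷ 18.015 g/mol = 0.10402 mol
From the AgBr data: mol Br per gram of compound = (0.3293 ÷ 187.772) ÷ 0.2305 = 0.0076083 mol/g, so in the 3.907 g combustion sample mol Br = 0.029726 mol
mass O = 3.907 − (0.71396 + 0.10486 + 2.3752) = 0.71297 g → mol O = 0.71297 ÷ 15.999 = 0.044564 mol
Divide by the smallest (0.029726 mol): C 2.000, H 3.499, Br 1.000, O 1.499
Multiplying each by 2 gives whole numbers: C 4.00, H 7.00, Br 2.00, O 3.00

C4H7Br2O3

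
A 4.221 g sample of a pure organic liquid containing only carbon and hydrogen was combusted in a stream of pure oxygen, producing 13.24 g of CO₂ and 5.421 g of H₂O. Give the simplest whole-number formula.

mol C = 13.24 g CO₂ ÷ 44.009 g/mol = 0.30085 mol
mol H = 2 × 5.421 g H₂O ÷ 18.015 g/mol = 0.60183 mol
Divide by the smallest (0.30085 mol): C 1.000, H 2.000

CH2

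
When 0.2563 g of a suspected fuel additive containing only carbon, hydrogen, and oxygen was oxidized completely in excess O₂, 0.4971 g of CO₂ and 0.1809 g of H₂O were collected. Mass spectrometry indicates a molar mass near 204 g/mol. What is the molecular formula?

mol C = 0.4971 g CO₂ ÷ 44.009 g/mol = 0.011295 mol
mol H = 2 × 0.1809 g H₂O ÷ 18.015 g/mol = 0.020083 mol
mass O = 0.2563 − (0.13567 + 0.020244) = 0.10039 g → mol O = 0.10039 ÷ 15.999 = 0.0062746 mol
Divide by the smallest (0.0062746 mol): C 1.800, H 3.201, O 1.000
Multiplying each by 5 gives whole numbers: C 9.00, H 16.00, O 5.00
Empirical formula: C9H16O5
Empirical-formula mass = 204.22 g/mol; 204 ÷ 204.22 ≈ 1, so the molecular formula is C9H16O5.

C9H16O5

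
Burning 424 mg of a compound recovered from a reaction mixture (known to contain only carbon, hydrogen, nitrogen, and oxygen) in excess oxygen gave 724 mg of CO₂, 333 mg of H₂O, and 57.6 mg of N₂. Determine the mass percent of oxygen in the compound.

mol C = 0.724 g CO₂ ÷ 44.009 g/mol = 0.01645 mol
mol H = 2 × 0.333 g H₂O ÷ 18.015 g/mol = 0.03697 mol
mol N = 2 × 0.0576 g N₂ ÷ 28.014 g/mol = 0.004112 mol
mass O = 0.424 − (0.1976 + 0.03726 + 0.05760) = 0.1315 g → mol O = 0.1315 ÷ 15.999 = 0.008222 mol
mass % O = 0.1315 g ÷ 0.424 g × 100%

31.0%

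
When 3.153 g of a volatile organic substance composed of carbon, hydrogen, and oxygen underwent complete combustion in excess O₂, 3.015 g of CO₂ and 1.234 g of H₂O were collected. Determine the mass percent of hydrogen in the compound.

4.38%

mol C = 3.015 g CO₂ ÷ 44.009 g/mol = 0.068509 mol
mol H = 2 × 1.234 g H₂O ÷ 18.015 g/mol = 0.13700 mol
mass O = 3.153 − (0.82286 + 0.13809) = 2.1920 g → mol O = 2.1920 ÷ 15.999 = 0.13701 mol
mass % H = 0.13809 g ÷ 3.153 g × 100%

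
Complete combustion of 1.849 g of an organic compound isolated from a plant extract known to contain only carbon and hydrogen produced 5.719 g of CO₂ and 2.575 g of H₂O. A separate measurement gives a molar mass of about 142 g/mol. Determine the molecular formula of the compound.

C10H22

mol C = 5.719 g CO₂ ÷ 44.009 g/mol = 0.12995 mol
mol H = 2 × 2.575 g H₂O ÷ 18.015 g/mol = 0.28587 mol
Divide by the smallest (0.12995 mol): C 1.000, H 2.200
Multiplying each by 5 gives whole numbers: C 5.00, H 11.00
Empirical formula: C5H11
Empirical-formula mass = 71.14 g/mol; 142 ÷ 71.14 ≈ 2, so the molecular formula is C10H22.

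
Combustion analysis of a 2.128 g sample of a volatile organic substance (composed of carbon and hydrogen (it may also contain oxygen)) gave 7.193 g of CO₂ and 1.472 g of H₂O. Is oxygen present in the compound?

no

mol C = 7.193 g CO₂ ÷ 44.009 g/mol = 0.16344 mol
mol H = 2 × 1.472 g H₂O ÷ 18.015 g/mol = 0.16342 mol
C and H together account for 2.1279 g — essentially the entire 2.128 g sample — so the compound contains no oxygen.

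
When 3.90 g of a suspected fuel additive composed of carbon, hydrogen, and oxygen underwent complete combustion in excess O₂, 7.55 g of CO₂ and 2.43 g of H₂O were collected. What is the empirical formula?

mol C = 7.55 g CO₂ ÷ 44.009 g/mol = 0.1716 mol
mol H = 2 × 2.43 g H₂O ÷ 18.015 g/mol = 0.2698 mol
mass O = 3.90 − (2.061 + 0.2719) = 1.568 g → mol O = 1.568 ÷ 15.999 = 0.09798 mol
Divide by the smallest (0.09798 mol): C 1.751, H 2.753, O 1.000
Multiplying each by 4 gives whole numbers: C 7.00, H 11.01, O 4.00

C7H11O4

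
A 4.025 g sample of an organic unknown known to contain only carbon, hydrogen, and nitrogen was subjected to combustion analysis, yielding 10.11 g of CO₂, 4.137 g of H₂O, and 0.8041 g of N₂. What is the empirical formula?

C4H8N

mol C = 10.11 g CO₂ ÷ 44.009 g/mol = 0.22973 mol
mol H = 2 × 4.137 g H₂O ÷ 18.015 g/mol = 0.45928 mol
mol N = 2 × 0.8041 g N₂ ÷ 28.014 g/mol = 0.057407 mol
Divide by the smallest (0.057407 mol): C 4.002, H 8.000, N 1.000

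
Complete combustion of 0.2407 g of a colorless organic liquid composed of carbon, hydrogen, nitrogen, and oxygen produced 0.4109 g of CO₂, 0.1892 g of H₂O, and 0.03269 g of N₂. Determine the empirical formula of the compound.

mol C = 0.4109 g CO₂ ÷ 44.009 g/mol = 0.0093367 mol
mol H = 2 × 0.1892 g H₂O ÷ 18.015 g/mol = 0.021005 mol
mol N = 2 × 0.03269 g N₂ ÷ 28.014 g/mol = 0.0023338 mol
mass O = 0.2407 − (0.11214 + 0.021173 + 0.032690) = 0.074694 g → mol O = 0.074694 ÷ 15.999 = 0.0046687 mol
Divide by the smallest (0.0023338 mol): C 4.001, H 9.000, N 1.000, O 2.000

C4H9NO2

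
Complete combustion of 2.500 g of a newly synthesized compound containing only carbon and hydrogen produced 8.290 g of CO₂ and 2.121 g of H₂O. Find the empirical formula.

mol C = 8.290 g CO₂ ÷ 44.009 g/mol = 0.18837 mol
mol H = 2 × 2.121 g H₂O ÷ 18.015 g/mol = 0.23547 mol
Divide by the smallest (0.18837 mol): C 1.000, H 1.250
Multiplying each by 4 gives whole numbers: C 4.00, H 5.00

C4H5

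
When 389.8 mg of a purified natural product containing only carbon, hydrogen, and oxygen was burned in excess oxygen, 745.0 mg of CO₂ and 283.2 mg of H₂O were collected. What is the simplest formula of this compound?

C7H13O4

mol C = 0.7450 g CO₂ ÷ 44.009 g/mol = 0.016928 mol
mol H = 2 × 0.2832 g H₂O ÷ 18.015 g/mol = 0.031440 mol
mass O = 0.3898 − (0.20333 + 0.031692) = 0.15478 g → mol O = 0.15478 ÷ 15.999 = 0.0096745 mol
Divide by the smallest (0.0096745 mol): C 1.750, H 3.250, O 1.000
Multiplying each by 4 gives whole numbers: C 7.00, H 13.00, O 4.00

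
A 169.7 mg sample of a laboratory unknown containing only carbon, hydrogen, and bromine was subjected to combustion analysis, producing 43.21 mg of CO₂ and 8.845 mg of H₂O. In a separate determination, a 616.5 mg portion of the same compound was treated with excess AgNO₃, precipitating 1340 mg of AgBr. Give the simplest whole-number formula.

CHBr2

mol C = 0.04321 g CO₂ ÷ 44.009 g/mol = 0.00098184 mol
mol H = 2 × 0.008845 g H₂O ÷ 18.015 g/mol = 0.00098196 mol
From the AgBr data: mol Br per gram of compound = (1.340 ÷ 187.772) ÷ 0.6165 = 0.011576 mol/g, so in the 0.1697 g combustion sample mol Br = 0.0019644 mol
Divide by the smallest (0.00098184 mol): C 1.000, H 1.000, Br 2.001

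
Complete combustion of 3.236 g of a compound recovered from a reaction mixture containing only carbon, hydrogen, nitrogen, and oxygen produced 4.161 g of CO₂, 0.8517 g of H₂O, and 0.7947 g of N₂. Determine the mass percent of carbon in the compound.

mol C = 4.161 g CO₂ ÷ 44.009 g/mol = 0.094549 mol
mol H = 2 × 0.8517 g H₂O ÷ 18.015 g/mol = 0.094555 mol
mol N = 2 × 0.7947 g N₂ ÷ 28.014 g/mol = 0.056736 mol
mass O = 3.236 − (1.1356 + 0.095311 + 0.79470) = 1.2104 g → mol O = 1.2104 ÷ 15.999 = 0.075652 mol
mass % C = 1.1356 g ÷ 3.236 g × 100%

35.09%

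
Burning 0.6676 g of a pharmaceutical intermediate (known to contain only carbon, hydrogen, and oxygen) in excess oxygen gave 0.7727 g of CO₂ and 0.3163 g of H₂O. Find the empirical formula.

C2H4O3

mol C = 0.7727 g CO₂ ÷ 44.009 g/mol = 0.017558 mol
mol H = 2 × 0.3163 g H₂O ÷ 18.015 g/mol = 0.035115 mol
mass O = 0.6676 − (0.21089 + 0.035396) = 0.42132 g → mol O = 0.42132 ÷ 15.999 = 0.026334 mol
Divide by the smallest (0.017558 mol): C 1.000, H 2.000, O 1.500
Multiplying each by 2 gives whole numbers: C 2.00, H 4.00, O 3.00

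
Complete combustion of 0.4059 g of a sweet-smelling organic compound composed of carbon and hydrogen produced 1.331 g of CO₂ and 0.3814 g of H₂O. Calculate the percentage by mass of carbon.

89.49%

mol C = 1.331 g CO₂ ÷ 44.009 g/mol = 0.030244 mol
mol H = 2 × 0.3814 g H₂O ÷ 18.015 g/mol = 0.042342 mol
mass % C = 0.36326 g ÷ 0.4059 g × 100%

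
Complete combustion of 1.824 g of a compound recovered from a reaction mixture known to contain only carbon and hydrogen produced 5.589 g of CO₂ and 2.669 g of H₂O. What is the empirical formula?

mol C = 5.589 g CO₂ ÷ 44.009 g/mol = 0.12700 mol
mol H = 2 × 2.669 g H₂O ÷ 18.015 g/mol = 0.29631 mol
Divide by the smallest (0.12700 mol): C 1.000, H 2.333
Multiplying each by 3 gives whole numbers: C 3.00, H 7.00

C3H7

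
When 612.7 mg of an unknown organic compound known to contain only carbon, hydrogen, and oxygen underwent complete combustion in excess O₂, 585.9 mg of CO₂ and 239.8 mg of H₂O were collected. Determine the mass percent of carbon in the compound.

26.10%

mol C = 0.5859 g CO₂ ÷ 44.009 g/mol = 0.013313 mol
mol H = 2 × 0.2398 g H₂O ÷ 18.015 g/mol = 0.026622 mol
mass O = 0.6127 − (0.15990 + 0.026835) = 0.42596 g → mol O = 0.42596 ÷ 15.999 = 0.026624 mol
mass % C = 0.15990 g ÷ 0.6127 g × 100%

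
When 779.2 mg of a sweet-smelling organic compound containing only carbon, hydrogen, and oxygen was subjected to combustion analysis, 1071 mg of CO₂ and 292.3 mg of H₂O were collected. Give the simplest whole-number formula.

C6H8O7

mol C = 1.071 g CO₂ ÷ 44.009 g/mol = 0.024336 mol
mol H = 2 × 0.2923 g H₂O ÷ 18.015 g/mol = 0.032451 mol
mass O = 0.7792 − (0.29230 + 0.032710) = 0.45419 g → mol O = 0.45419 ÷ 15.999 = 0.028389 mol
Divide by the smallest (0.024336 mol): C 1.000, H 1.333, O 1.167
Multiplying each by 6 gives whole numbers: C 6.00, H 8.00, O 7.00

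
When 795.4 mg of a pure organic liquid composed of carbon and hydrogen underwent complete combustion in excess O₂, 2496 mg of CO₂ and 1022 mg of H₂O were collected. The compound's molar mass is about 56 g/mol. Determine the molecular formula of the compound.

mol C = 2.496 g CO₂ ÷ 44.009 g/mol = 0.056716 mol
mol H = 2 × 1.022 g H₂O ÷ 18.015 g/mol = 0.11346 mol
Divide by the smallest (0.056716 mol): C 1.000, H 2.001
Empirical formula: CH2
Empirical-formula mass = 14.03 g/mol; 56 ÷ 14.03 ≈ 4, so the molecular formula is C4H8.

C4H8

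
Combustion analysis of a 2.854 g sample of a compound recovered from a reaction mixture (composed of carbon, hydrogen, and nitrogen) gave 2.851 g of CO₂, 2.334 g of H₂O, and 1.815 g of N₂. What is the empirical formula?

mol C = 2.851 g CO₂ ÷ 44.009 g/mol = 0.064782 mol
mol H = 2 × 2.334 g H₂O ÷ 18.015 g/mol = 0.25912 mol
mol N = 2 × 1.815 g N₂ ÷ 28.014 g/mol = 0.12958 mol
Divide by the smallest (0.064782 mol): C 1.000, H 4.000, N 2.000

CH4N2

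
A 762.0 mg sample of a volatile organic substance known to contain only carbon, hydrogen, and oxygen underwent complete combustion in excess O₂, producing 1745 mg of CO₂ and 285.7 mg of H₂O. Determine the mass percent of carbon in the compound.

mol C = 1.745 g CO₂ ÷ 44.009 g/mol = 0.039651 mol
mol H = 2 × 0.2857 g H₂O ÷ 18.015 g/mol = 0.031718 mol
mass O = 0.7620 − (0.47625 + 0.031972) = 0.25378 g → mol O = 0.25378 ÷ 15.999 = 0.015862 mol
mass % C = 0.47625 g ÷ 0.7620 g × 100%

62.50%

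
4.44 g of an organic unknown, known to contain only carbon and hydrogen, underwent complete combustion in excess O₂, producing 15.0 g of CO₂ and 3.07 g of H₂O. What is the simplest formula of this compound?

CH

mol C = 15.0 g CO₂ ÷ 44.009 g/mol = 0.3408 mol
mol H = 2 × 3.07 g H₂O ÷ 18.015 g/mol = 0.3408 mol
Divide by the smallest (0.3408 mol): C 1.000, H 1.000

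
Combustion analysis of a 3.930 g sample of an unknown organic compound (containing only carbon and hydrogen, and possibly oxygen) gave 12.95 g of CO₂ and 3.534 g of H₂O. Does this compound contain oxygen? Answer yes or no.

mol C = 12.95 g CO₂ ÷ 44.009 g/mol = 0.29426 mol
mol H = 2 × 3.534 g H₂O ÷ 18.015 g/mol = 0.39234 mol
C and H together account for 3.9298 g — essentially the entire 3.930 g sample — so the compound contains no oxygen.

no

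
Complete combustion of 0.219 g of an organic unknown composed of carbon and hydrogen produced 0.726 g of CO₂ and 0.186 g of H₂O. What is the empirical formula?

C4H5

mol C = 0.726 g CO₂ ÷ 44.009 g/mol = 0.01650 mol
mol H = 2 × 0.186 g H₂O ÷ 18.015 g/mol = 0.02065 mol
Divide by the smallest (0.01650 mol): C 1.000, H 1.252
Multiplying each by 4 gives whole numbers: C 4.00, H 5.01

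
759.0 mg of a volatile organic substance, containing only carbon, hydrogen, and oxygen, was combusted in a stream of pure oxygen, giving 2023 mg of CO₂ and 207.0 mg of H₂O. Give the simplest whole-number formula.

C4H2O

mol C = 2.023 g CO₂ ÷ 44.009 g/mol = 0.045968 mol
mol H = 2 × 0.2070 g H₂O ÷ 18.015 g/mol = 0.022981 mol
mass O = 0.7590 − (0.55212 + 0.023165) = 0.18372 g → mol O = 0.18372 ÷ 15.999 = 0.011483 mol
Divide by the smallest (0.011483 mol): C 4.003, H 2.001, O 1.000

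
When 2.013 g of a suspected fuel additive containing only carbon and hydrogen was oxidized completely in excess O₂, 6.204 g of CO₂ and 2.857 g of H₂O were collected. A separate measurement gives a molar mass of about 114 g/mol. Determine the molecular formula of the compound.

C8H18

mol C = 6.204 g CO₂ ÷ 44.009 g/mol = 0.14097 mol
mol H = 2 × 2.857 g H₂O ÷ 18.015 g/mol = 0.31718 mol
Divide by the smallest (0.14097 mol): C 1.000, H 2.250
Multiplying each by 4 gives whole numbers: C 4.00, H 9.00
Empirical formula: C4H9
Empirical-formula mass = 57.12 g/mol; 114 ÷ 57.12 ≈ 2, so the molecular formula is C8H18.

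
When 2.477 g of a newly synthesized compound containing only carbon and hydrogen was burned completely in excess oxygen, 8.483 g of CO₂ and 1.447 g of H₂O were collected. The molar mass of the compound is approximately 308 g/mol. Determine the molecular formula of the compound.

C24H20

mol C = 8.483 g CO₂ ÷ 44.009 g/mol = 0.19276 mol
mol H = 2 × 1.447 g H₂O ÷ 18.015 g/mol = 0.16064 mol
Divide by the smallest (0.16064 mol): C 1.200, H 1.000
Multiplying each by 5 gives whole numbers: C 6.00, H 5.00
Empirical formula: C6H5
Empirical-formula mass = 77.11 g/mol; 308 ÷ 77.11 ≈ 4, so the molecular formula is C24H20.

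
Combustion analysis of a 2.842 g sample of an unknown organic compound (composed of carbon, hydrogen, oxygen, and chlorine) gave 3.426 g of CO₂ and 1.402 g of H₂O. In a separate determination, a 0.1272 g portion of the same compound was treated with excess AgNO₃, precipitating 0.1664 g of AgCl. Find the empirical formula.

mol C = 3.426 g CO₂ ÷ 44.009 g/mol = 0.077848 mol
mol H = 2 × 1.402 g H₂O ÷ 18.015 g/mol = 0.15565 mol
From the AgCl data: mol Cl per gram of compound = (0.1664 ÷ 143.318) ÷ 0.1272 = 0.0091278 mol/g, so in the 2.842 g combustion sample mol Cl = 0.025941 mol
mass O = 2.842 − (0.93503 + 0.15689 + 0.91961) = 0.83046 g → mol O = 0.83046 ÷ 15.999 = 0.051907 mol
Divide by the smallest (0.025941 mol): C 3.001, H 6.000, Cl 1.000, O 2.001

C3H6ClO2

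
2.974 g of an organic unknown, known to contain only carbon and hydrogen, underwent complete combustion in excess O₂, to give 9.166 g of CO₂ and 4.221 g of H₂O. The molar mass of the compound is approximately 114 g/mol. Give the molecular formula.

C8H18

mol C = 9.166 g CO₂ ÷ 44.009 g/mol = 0.20828 mol
mol H = 2 × 4.221 g H₂O ÷ 18.015 g/mol = 0.46861 mol
Divide by the smallest (0.20828 mol): C 1.000, H 2.250
Multiplying each by 4 gives whole numbers: C 4.00, H 9.00
Empirical formula: C4H9
Empirical-formula mass = 57.12 g/mol; 114 ÷ 57.12 ≈ 2, so the molecular formula is C8H18.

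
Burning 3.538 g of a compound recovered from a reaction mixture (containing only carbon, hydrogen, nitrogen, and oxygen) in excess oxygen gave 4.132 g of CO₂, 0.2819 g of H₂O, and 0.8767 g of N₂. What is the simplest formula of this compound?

mol C = 4.132 g CO₂ ÷ 44.009 g/mol = 0.093890 mol
mol H = 2 × 0.2819 g H₂O ÷ 18.015 g/mol = 0.031296 mol
mol N = 2 × 0.8767 g N₂ ÷ 28.014 g/mol = 0.062590 mol
mass O = 3.538 − (1.1277 + 0.031547 + 0.87670) = 1.5020 g → mol O = 1.5020 ÷ 15.999 = 0.093883 mol
Divide by the smallest (0.031296 mol): C 3.000, H 1.000, N 2.000, O 3.000

C3HN2O3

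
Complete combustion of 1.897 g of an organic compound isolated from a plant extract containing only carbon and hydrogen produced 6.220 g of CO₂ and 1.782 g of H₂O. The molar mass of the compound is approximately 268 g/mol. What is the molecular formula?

C20H28

mol C = 6.220 g CO₂ ÷ 44.009 g/mol = 0.14133 mol
mol H = 2 × 1.782 g H₂O ÷ 18.015 g/mol = 0.19784 mol
Divide by the smallest (0.14133 mol): C 1.000, H 1.400
Multiplying each by 5 gives whole numbers: C 5.00, H 7.00
Empirical formula: C5H7
Empirical-formula mass = 67.11 g/mol; 268 ÷ 67.11 ≈ 4, so the molecular formula is C20H28.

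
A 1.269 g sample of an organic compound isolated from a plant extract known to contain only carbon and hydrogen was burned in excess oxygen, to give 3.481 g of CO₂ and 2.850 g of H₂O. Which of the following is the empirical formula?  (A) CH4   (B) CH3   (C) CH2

(A) CH4

mol C = 3.481 g CO₂ ÷ 44.009 g/mol = 0.079097 mol
mol H = 2 × 2.850 g H₂O ÷ 18.015 g/mol = 0.31640 mol
Divide by the smallest (0.079097 mol): C 1.000, H 4.000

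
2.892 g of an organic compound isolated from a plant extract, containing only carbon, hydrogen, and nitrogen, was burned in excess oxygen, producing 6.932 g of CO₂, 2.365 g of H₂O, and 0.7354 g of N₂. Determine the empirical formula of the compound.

mol C = 6.932 g CO₂ ÷ 44.009 g/mol = 0.15751 mol
mol H = 2 × 2.365 g H₂O ÷ 18.015 g/mol = 0.26256 mol
mol N = 2 × 0.7354 g N₂ ÷ 28.014 g/mol = 0.052502 mol
Divide by the smallest (0.052502 mol): C 3.000, H 5.001, N 1.000

C3H5N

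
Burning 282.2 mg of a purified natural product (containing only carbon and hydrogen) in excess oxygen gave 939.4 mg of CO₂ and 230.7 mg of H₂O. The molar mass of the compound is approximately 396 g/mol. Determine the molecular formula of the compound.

mol C = 0.9394 g CO₂ ÷ 44.009 g/mol = 0.021346 mol
mol H = 2 × 0.2307 g H₂O ÷ 18.015 g/mol = 0.025612 mol
Divide by the smallest (0.021346 mol): C 1.000, H 1.200
Multiplying each by 5 gives whole numbers: C 5.00, H 6.00
Empirical formula: C5H6
Empirical-formula mass = 66.10 g/mol; 396 ÷ 66.10 ≈ 6, so the molecular formula is C30H36.

C30H36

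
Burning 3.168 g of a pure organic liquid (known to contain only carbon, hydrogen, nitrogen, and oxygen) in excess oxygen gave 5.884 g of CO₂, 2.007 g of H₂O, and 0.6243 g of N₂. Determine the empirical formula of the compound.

C3H5NO

mol C = 5.884 g CO₂ ÷ 44.009 g/mol = 0.13370 mol
mol H = 2 × 2.007 g H₂O ÷ 18.015 g/mol = 0.22281 mol
mol N = 2 × 0.6243 g N₂ ÷ 28.014 g/mol = 0.044571 mol
mass O = 3.168 − (1.6059 + 0.22460 + 0.62430) = 0.71323 g → mol O = 0.71323 ÷ 15.999 = 0.044580 mol
Divide by the smallest (0.044571 mol): C 3.000, H 4.999, N 1.000, O 1.000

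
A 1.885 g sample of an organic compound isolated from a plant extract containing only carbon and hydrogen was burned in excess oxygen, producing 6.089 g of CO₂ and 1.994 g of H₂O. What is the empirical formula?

C5H8

mol C = 6.089 g CO₂ ÷ 44.009 g/mol = 0.13836 mol
mol H = 2 × 1.994 g H₂O ÷ 18.015 g/mol = 0.22137 mol
Divide by the smallest (0.13836 mol): C 1.000, H 1.600
Multiplying each by 5 gives whole numbers: C 5.00, H 8.00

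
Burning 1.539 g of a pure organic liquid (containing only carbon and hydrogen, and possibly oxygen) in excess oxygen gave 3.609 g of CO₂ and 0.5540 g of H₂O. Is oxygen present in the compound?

mol C = 3.609 g CO₂ ÷ 44.009 g/mol = 0.082006 mol
mol H = 2 × 0.5540 g H₂O ÷ 18.015 g/mol = 0.061504 mol
C and H account for only 1.0470 g of the 1.539 g sample; the remaining 0.49203 g must be oxygen.

yes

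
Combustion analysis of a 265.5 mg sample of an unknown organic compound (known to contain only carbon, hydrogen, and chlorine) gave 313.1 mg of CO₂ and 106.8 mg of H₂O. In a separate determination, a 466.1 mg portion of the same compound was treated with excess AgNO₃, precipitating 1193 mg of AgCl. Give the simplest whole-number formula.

C3H5Cl2

mol C = 0.3131 g CO₂ ÷ 44.009 g/mol = 0.0071145 mol
mol H = 2 × 0.1068 g H₂O ÷ 18.015 g/mol = 0.011857 mol
From the AgCl data: mol Cl per gram of compound = (1.193 ÷ 143.318) ÷ 0.4661 = 0.017859 mol/g, so in the 0.2655 g combustion sample mol Cl = 0.0047416 mol
Divide by the smallest (0.0047416 mol): C 1.500, H 2.501, Cl 1.000
Multiplying each by 2 gives whole numbers: C 3.00, H 5.00, Cl 2.00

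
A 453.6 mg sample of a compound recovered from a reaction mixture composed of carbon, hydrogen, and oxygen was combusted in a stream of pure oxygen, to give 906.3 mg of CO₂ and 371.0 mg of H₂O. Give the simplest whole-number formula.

mol C = 0.9063 g CO₂ ÷ 44.009 g/mol = 0.020594 mol
mol H = 2 × 0.3710 g H₂O ÷ 18.015 g/mol = 0.041188 mol
mass O = 0.4536 − (0.24735 + 0.041517) = 0.16473 g → mol O = 0.16473 ÷ 15.999 = 0.010297 mol
Divide by the smallest (0.010297 mol): C 2.000, H 4.000, O 1.000

C2H4O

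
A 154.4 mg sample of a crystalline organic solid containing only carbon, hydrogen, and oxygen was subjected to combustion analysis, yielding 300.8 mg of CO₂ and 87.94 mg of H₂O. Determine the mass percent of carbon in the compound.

53.17%

mol C = 0.3008 g CO₂ ÷ 44.009 g/mol = 0.0068350 mol
mol H = 2 × 0.08794 g H₂O ÷ 18.015 g/mol = 0.0097630 mol
mass O = 0.1544 − (0.082095 + 0.0098411) = 0.062464 g → mol O = 0.062464 ÷ 15.999 = 0.0039043 mol
mass % C = 0.082095 g ÷ 0.1544 g × 100%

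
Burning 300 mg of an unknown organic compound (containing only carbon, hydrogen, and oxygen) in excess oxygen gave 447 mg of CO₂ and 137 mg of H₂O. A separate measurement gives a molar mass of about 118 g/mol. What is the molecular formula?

C4H6O4

mol C = 0.447 g CO₂ ÷ 44.009 g/mol = 0.01016 mol
mol H = 2 × 0.137 g H₂O ÷ 18.015 g/mol = 0.01521 mol
mass O = 0.300 − (0.1220 + 0.01533) = 0.1627 g → mol O = 0.1627 ÷ 15.999 = 0.01017 mol
Divide by the smallest (0.01016 mol): C 1.000, H 1.497, O 1.001
Multiplying each by 2 gives whole numbers: C 2.00, H 2.99, O 2.00
Empirical formula: C2H3O2
Empirical-formula mass = 59.04 g/mol; 118 ÷ 59.04 ≈ 2, so the molecular formula is C4H6O4.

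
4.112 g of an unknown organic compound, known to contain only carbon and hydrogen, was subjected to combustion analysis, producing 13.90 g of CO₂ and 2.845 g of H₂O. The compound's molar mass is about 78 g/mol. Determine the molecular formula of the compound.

mol C = 13.90 g CO₂ ÷ 44.009 g/mol = 0.31584 mol
mol H = 2 × 2.845 g H₂O ÷ 18.015 g/mol = 0.31585 mol
Divide by the smallest (0.31584 mol): C 1.000, H 1.000
Empirical formula: CH
Empirical-formula mass = 13.02 g/mol; 78 ÷ 13.02 ≈ 6, so the molecular formula is C6H6.

C6H6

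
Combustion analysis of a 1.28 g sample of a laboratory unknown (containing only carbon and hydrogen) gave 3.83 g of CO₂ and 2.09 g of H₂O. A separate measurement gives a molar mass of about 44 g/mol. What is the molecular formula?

mol C = 3.83 g CO₂ ÷ 44.009 g/mol = 0.08703 mol
mol H = 2 × 2.09 g H₂O ÷ 18.015 g/mol = 0.2320 mol
Divide by the smallest (0.08703 mol): C 1.000, H 2.666
Multiplying each by 3 gives whole numbers: C 3.00, H 8.00
Empirical formula: C3H8
Empirical-formula mass = 44.10 g/mol; 44 ÷ 44.10 ≈ 1, so the molecular formula is C3H8.

C3H8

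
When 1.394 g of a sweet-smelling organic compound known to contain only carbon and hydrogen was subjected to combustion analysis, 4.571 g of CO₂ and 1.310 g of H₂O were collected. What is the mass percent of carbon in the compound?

89.49%

mol C = 4.571 g CO₂ ÷ 44.009 g/mol = 0.10387 mol
mol H = 2 × 1.310 g H₂O ÷ 18.015 g/mol = 0.14543 mol
mass % C = 1.2475 g ÷ 1.394 g × 100%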